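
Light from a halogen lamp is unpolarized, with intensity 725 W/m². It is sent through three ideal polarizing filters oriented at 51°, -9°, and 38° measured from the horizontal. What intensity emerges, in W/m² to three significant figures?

I ≈ 42.2 W/m²

Unpolarized light through the first polarizer → I₁ = 725 W/m²/2 = 362.5 W/m², polarized at 51°.
I₂ = I₁ · cos²(60°) = 362.5 · 0.25 = 90.63 W/m².
I₃ = I₂ · cos²(47°) = 90.63 · 0.4651 = 42.15 W/m².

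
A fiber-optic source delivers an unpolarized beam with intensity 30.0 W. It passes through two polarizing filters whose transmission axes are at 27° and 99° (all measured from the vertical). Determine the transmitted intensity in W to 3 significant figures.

I ≈ 1.43 W

Unpolarized light through the first polarizer → I₁ = 30.0 W/2 = 15 W, polarized at 27°.
I₂ = I₁ · cos²(72°) = 15 · 0.09549 = 1.432 W.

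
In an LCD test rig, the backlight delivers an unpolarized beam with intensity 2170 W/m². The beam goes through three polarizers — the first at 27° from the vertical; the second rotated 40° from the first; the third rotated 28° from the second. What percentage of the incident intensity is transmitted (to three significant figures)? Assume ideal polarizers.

≈ 22.9%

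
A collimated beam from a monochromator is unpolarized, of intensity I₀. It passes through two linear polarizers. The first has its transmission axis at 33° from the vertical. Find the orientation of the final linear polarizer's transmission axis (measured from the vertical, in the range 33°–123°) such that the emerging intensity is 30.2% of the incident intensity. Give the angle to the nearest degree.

Unpolarized light through the first polarizer → I₁ = ½ I₀, now polarized at 33°.
Need I₂/I₀ = 0.302, so cos²(θ − 33°) = 0.302 / 0.5 = 0.604.
θ − 33° = arccos(√0.604) = 39.0°, giving θ ≈ 33 + 39.0 = 72.0°.

θ ≈ 72°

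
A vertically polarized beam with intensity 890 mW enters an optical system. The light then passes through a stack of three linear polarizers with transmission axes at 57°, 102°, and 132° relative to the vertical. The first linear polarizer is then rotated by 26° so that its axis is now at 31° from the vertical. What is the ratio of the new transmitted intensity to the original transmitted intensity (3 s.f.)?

Before rotation:
By Malus's law, I₁ = I₀ cos²(57° − 0°) = I₀ cos²(57°) = 0.2966 I₀.
I₂ = I₁ cos²(102° − 57°) = 0.2966 I₀ · cos²(45°) = 0.1483 I₀.
I₃ = I₂ cos²(132° − 102°) = 0.1483 I₀ · cos²(30°) = 0.1112 I₀.
After rotation:
I₁ = I₀ cos²(31° − 0°) = I₀ cos²(31°) = 0.7347 I₀.
I₂ = I₁ cos²(102° − 31°) = 0.7347 I₀ · cos²(71°) = 0.07788 I₀.
I₃ = I₂ cos²(132° − 102°) = 0.07788 I₀ · cos²(30°) = 0.05841 I₀.
Ratio = 0.05841 / 0.1112 = 0.5251.

I_new/I_old ≈ 0.525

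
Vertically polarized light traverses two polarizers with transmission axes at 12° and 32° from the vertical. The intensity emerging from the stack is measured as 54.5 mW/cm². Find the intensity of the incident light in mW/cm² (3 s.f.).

I₁ = I₀ cos²(12° − 0°) = I₀ cos²(12°) = 0.9568 I₀.
I₂ = I₁ cos²(32° − 12°) = 0.9568 I₀ · cos²(20°) = 0.8449 I₀.
So 54.5 mW/cm² = 0.8449 I₀, giving I₀ = 54.5/0.8449 = 64.51 mW/cm².

I₀ ≈ 64.5 mW/cm²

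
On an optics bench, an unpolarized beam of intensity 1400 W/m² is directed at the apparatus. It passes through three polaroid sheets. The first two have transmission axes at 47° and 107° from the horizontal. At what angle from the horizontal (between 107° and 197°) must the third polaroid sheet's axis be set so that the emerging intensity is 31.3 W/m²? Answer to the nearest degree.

θ ≈ 172°

Unpolarized light through the first polarizer → I₁ = ½ I₀, now polarized at 47°.
I₂ = I₁ cos²(107° − 47°) = 0.5 I₀ · cos²(60°) = 0.125 I₀.
Target fraction: 31.3 / 1400 W/m² = 0.02236 of I₀.
Need I₃/I₀ = 0.02236, so cos²(θ − 107°) = 0.02236 / 0.125 = 0.1789.
θ − 107° = arccos(√0.1789) = 65.0°, giving θ ≈ 107 + 65.0 = 172.0°.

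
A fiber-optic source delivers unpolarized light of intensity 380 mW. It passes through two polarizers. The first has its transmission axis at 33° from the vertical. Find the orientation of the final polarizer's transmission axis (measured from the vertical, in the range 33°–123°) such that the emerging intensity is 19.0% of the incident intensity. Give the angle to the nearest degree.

θ ≈ 85°

Unpolarized light through the first polarizer → I₁ = ½ I₀, now polarized at 33°.
Need I₂/I₀ = 0.19, so cos²(θ − 33°) = 0.19 / 0.5 = 0.38.
θ − 33° = arccos(√0.38) = 51.9°, giving θ ≈ 33 + 51.9 = 84.9°.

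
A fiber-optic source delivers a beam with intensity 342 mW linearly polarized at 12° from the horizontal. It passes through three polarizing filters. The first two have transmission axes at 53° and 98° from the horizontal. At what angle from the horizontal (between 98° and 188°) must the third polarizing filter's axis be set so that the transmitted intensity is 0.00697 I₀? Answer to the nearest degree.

θ ≈ 179°

I₁ = I₀ cos²(53° − 12°) = I₀ cos²(41°) = 0.5696 I₀.
I₂ = I₁ cos²(98° − 53°) = 0.5696 I₀ · cos²(45°) = 0.2848 I₀.
Need I₃/I₀ = 0.00697, so cos²(θ − 98°) = 0.00697 / 0.2848 = 0.02447.
θ − 98° = arccos(√0.02447) = 81.0°, giving θ ≈ 98 + 81.0 = 179.0°.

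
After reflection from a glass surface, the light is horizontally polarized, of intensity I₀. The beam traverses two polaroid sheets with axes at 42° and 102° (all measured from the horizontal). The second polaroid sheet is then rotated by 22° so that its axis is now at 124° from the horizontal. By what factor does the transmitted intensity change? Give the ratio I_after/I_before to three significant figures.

Before rotation:
By Malus's law, I₁ = I₀ cos²(42° − 0°) = I₀ cos²(42°) = 0.5523 I₀.
I₂ = I₁ cos²(102° − 42°) = 0.5523 I₀ · cos²(60°) = 0.1381 I₀.
After rotation:
I₁ = I₀ cos²(42° − 0°) = I₀ cos²(42°) = 0.5523 I₀.
I₂ = I₁ cos²(124° − 42°) = 0.5523 I₀ · cos²(82°) = 0.0107 I₀.
Ratio = 0.0107 / 0.1381 = 0.07748.

I_new/I_old ≈ 0.0775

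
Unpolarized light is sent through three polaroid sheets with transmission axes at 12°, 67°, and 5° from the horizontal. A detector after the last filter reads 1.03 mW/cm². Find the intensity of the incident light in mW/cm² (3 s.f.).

Unpolarized light through the first polarizer → I₁ = ½ I₀, now polarized at 12°.
I₂ = I₁ cos²(67° − 12°) = 0.5 I₀ · cos²(55°) = 0.1645 I₀.
I₃ = I₂ cos²(5° − 67°) = 0.1645 I₀ · cos²(62°) = 0.03626 I₀.
So 1.03 mW/cm² = 0.03626 I₀, giving I₀ = 1.03/0.03626 = 28.41 mW/cm².

I₀ ≈ 28.4 mW/cm²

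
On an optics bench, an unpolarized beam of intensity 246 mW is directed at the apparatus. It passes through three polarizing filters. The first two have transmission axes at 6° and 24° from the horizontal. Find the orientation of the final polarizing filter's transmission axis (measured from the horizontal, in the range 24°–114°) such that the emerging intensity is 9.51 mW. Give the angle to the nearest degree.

θ ≈ 97°

Unpolarized light through the first polarizer → I₁ = ½ I₀, now polarized at 6°.
I₂ = I₁ cos²(24° − 6°) = 0.5 I₀ · cos²(18°) = 0.4523 I₀.
Target fraction: 9.51 / 246 mW = 0.03866 of I₀.
Need I₃/I₀ = 0.03866, so cos²(θ − 24°) = 0.03866 / 0.4523 = 0.08548.
θ − 24° = arccos(√0.08548) = 73.0°, giving θ ≈ 24 + 73.0 = 97.0°.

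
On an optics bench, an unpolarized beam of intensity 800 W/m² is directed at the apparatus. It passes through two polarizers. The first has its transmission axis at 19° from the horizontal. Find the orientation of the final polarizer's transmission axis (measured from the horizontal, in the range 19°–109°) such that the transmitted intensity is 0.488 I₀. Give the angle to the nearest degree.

θ ≈ 28°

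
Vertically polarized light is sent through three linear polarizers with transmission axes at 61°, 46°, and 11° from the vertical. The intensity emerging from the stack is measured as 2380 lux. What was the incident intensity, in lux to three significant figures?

I₀ ≈ 1.62e4 lux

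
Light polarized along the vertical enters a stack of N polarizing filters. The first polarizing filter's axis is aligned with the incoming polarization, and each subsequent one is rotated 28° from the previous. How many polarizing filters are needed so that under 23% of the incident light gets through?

First polarizer is aligned with the polarization: full transmission.
Each further stage multiplies by cos²(28°) = 0.7796.
After N polarizers: T = 0.7796^(N−1). Require T < 0.23 ⇒ N−1 > ln(0.23)/ln(0.7796) = 5.90, so N−1 ≥ 6 and N = 7.
Check: N=7 gives T = 0.2245 < 0.23; N=6 gives T = 0.288.

N = 7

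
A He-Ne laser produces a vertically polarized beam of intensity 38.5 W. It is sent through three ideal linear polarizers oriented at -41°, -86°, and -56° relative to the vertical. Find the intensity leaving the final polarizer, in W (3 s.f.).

I₁ = 38.5 W · cos²(41°) = 21.93 W.
I₂ = I₁ · cos²(45°) = 21.93 · 0.5 = 10.96 W.
I₃ = I₂ · cos²(30°) = 10.96 · 0.75 = 8.223 W.

I ≈ 8.22 W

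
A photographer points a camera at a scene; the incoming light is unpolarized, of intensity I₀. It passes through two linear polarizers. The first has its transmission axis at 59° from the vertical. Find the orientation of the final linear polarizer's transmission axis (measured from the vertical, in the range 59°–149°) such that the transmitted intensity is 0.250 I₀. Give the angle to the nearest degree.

Unpolarized light through the first polarizer → I₁ = ½ I₀, now polarized at 59°.
Need I₂/I₀ = 0.25, so cos²(θ − 59°) = 0.25 / 0.5 = 0.5.
θ − 59° = arccos(√0.5) = 45.0°, giving θ ≈ 59 + 45.0 = 104.0°.

θ ≈ 104°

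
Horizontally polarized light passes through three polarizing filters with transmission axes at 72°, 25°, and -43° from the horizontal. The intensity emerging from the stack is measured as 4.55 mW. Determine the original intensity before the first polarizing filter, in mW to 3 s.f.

I₀ ≈ 730 mW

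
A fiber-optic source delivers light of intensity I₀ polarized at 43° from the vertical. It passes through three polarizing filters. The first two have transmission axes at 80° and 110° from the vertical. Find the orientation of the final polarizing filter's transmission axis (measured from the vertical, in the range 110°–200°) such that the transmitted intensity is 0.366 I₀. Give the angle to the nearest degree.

By Malus's law, I₁ = I₀ cos²(80° − 43°) = I₀ cos²(37°) = 0.6378 I₀.
I₂ = I₁ cos²(110° − 80°) = 0.6378 I₀ · cos²(30°) = 0.4784 I₀.
Need I₃/I₀ = 0.366, so cos²(θ − 110°) = 0.366 / 0.4784 = 0.7651.
θ − 110° = arccos(√0.7651) = 29.0°, giving θ ≈ 110 + 29.0 = 139.0°.

θ ≈ 139°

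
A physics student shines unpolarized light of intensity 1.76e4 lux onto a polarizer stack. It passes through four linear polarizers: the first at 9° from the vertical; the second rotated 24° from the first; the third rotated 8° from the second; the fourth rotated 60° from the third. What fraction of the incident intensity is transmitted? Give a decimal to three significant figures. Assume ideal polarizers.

I/I₀ ≈ 0.102

Unpolarized light through the first polarizer → I₁ = 1.76e4 lux/2 = 8800 lux, polarized at 9°.
I₂ = I₁ · cos²(24°) = 8800 · 0.8346 = 7344 lux.
I₃ = I₂ · cos²(8°) = 7344 · 0.9806 = 7202 lux.
I₄ = I₃ · cos²(60°) = 7202 · 0.25 = 1800 lux.
Transmitted fraction = 0.1023.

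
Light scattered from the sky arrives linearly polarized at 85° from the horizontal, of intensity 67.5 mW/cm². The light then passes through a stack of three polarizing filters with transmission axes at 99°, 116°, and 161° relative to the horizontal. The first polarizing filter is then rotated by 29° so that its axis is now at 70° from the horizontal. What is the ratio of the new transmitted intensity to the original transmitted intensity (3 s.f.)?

Before rotation:
By Malus's law, I₁ = I₀ cos²(99° − 85°) = I₀ cos²(14°) = 0.9415 I₀.
I₂ = I₁ cos²(116° − 99°) = 0.9415 I₀ · cos²(17°) = 0.861 I₀.
I₃ = I₂ cos²(161° − 116°) = 0.861 I₀ · cos²(45°) = 0.4305 I₀.
After rotation:
I₁ = I₀ cos²(70° − 85°) = I₀ cos²(15°) = 0.933 I₀.
I₂ = I₁ cos²(116° − 70°) = 0.933 I₀ · cos²(46°) = 0.4502 I₀.
I₃ = I₂ cos²(161° − 116°) = 0.4502 I₀ · cos²(45°) = 0.2251 I₀.
Ratio = 0.2251 / 0.4305 = 0.5229.

I_new/I_old ≈ 0.523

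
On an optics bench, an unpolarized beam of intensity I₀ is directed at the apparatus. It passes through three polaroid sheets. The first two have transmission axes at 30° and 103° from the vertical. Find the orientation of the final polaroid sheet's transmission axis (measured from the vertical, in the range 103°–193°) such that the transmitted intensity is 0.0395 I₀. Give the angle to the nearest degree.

Unpolarized light through the first polarizer → I₁ = ½ I₀, now polarized at 30°.
I₂ = I₁ cos²(103° − 30°) = 0.5 I₀ · cos²(73°) = 0.04274 I₀.
Need I₃/I₀ = 0.0395, so cos²(θ − 103°) = 0.0395 / 0.04274 = 0.9242.
θ − 103° = arccos(√0.9242) = 16.0°, giving θ ≈ 103 + 16.0 = 119.0°.

θ ≈ 119°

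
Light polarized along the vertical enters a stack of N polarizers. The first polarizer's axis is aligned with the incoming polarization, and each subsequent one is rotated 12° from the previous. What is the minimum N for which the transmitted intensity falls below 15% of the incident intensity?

N = 44

First polarizer is aligned with the polarization: full transmission.
Each further stage multiplies by cos²(12°) = 0.9568.
After N polarizers: T = 0.9568^(N−1). Require T < 0.15 ⇒ N−1 > ln(0.15)/ln(0.9568) = 42.93, so N−1 ≥ 43 and N = 44.
Check: N=44 gives T = 0.1495 < 0.15; N=43 gives T = 0.1563.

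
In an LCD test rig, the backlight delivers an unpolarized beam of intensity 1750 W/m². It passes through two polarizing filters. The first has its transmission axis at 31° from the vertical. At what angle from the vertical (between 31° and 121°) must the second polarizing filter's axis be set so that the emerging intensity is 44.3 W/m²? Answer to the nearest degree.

θ ≈ 108°

Unpolarized light through the first polarizer → I₁ = ½ I₀, now polarized at 31°.
Target fraction: 44.3 / 1750 W/m² = 0.02531 of I₀.
Need I₂/I₀ = 0.02531, so cos²(θ − 31°) = 0.02531 / 0.5 = 0.05063.
θ − 31° = arccos(√0.05063) = 77.0°, giving θ ≈ 31 + 77.0 = 108.0°.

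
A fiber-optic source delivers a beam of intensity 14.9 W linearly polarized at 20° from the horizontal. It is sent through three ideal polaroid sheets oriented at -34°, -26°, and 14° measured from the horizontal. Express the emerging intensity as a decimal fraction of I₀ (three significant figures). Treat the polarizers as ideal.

By Malus's law, I₁ = 14.9 W · cos²(54°) = 5.148 W.
I₂ = I₁ · cos²(8°) = 5.148 · 0.9806 = 5.048 W.
I₃ = I₂ · cos²(40°) = 5.048 · 0.5868 = 2.962 W.
Transmitted fraction = 0.1988.

I/I₀ ≈ 0.199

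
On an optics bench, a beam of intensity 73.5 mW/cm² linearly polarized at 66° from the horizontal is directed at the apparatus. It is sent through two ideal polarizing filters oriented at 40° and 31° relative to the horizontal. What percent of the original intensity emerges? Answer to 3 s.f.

I₁ = 73.5 mW/cm² · cos²(26°) = 59.38 mW/cm².
I₂ = I₁ · cos²(9°) = 59.38 · 0.9755 = 57.92 mW/cm².
That is 78.81% of the incident intensity.

≈ 78.8%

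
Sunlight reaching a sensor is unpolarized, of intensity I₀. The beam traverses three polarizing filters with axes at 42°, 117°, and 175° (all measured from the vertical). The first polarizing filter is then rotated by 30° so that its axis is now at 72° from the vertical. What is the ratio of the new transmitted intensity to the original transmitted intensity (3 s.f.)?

Before rotation:
Unpolarized light through the first polarizer → I₁ = ½ I₀, now polarized at 42°.
I₂ = I₁ cos²(117° − 42°) = 0.5 I₀ · cos²(75°) = 0.03349 I₀.
I₃ = I₂ cos²(175° − 117°) = 0.03349 I₀ · cos²(58°) = 0.009405 I₀.
After rotation:
Unpolarized light through the first polarizer → I₁ = ½ I₀, now polarized at 72°.
I₂ = I₁ cos²(117° − 72°) = 0.5 I₀ · cos²(45°) = 0.25 I₀.
I₃ = I₂ cos²(175° − 117°) = 0.25 I₀ · cos²(58°) = 0.0702 I₀.
Ratio = 0.0702 / 0.009405 = 7.464.

I_new/I_old ≈ 7.46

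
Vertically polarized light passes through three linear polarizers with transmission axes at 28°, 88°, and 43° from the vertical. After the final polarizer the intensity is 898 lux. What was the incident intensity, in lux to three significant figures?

I₀ ≈ 9220 lux

I₁ = I₀ cos²(28° − 0°) = I₀ cos²(28°) = 0.7796 I₀.
I₂ = I₁ cos²(88° − 28°) = 0.7796 I₀ · cos²(60°) = 0.1949 I₀.
I₃ = I₂ cos²(43° − 88°) = 0.1949 I₀ · cos²(45°) = 0.09745 I₀.
So 898 lux = 0.09745 I₀, giving I₀ = 898/0.09745 = 9215 lux.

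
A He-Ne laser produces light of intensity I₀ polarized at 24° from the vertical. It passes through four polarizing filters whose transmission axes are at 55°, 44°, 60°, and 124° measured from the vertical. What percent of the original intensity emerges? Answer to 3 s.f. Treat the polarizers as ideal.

I₁ = I₀ cos²(55° − 24°) = I₀ cos²(31°) = 0.7347 I₀.
I₂ = I₁ cos²(44° − 55°) = 0.7347 I₀ · cos²(11°) = 0.708 I₀.
I₃ = I₂ cos²(60° − 44°) = 0.708 I₀ · cos²(16°) = 0.6542 I₀.
I₄ = I₃ cos²(124° − 60°) = 0.6542 I₀ · cos²(64°) = 0.1257 I₀.
That is 12.57% of the incident intensity.

≈ 12.6%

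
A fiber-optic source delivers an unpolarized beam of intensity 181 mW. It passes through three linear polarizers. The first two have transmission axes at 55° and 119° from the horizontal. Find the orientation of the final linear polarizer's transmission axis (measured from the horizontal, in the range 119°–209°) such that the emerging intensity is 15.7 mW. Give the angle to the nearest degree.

Unpolarized light through the first polarizer → I₁ = ½ I₀, now polarized at 55°.
I₂ = I₁ cos²(119° − 55°) = 0.5 I₀ · cos²(64°) = 0.09608 I₀.
Target fraction: 15.7 / 181 mW = 0.08674 of I₀.
Need I₃/I₀ = 0.08674, so cos²(θ − 119°) = 0.08674 / 0.09608 = 0.9027.
θ − 119° = arccos(√0.9027) = 18.2°, giving θ ≈ 119 + 18.2 = 137.2°.

θ ≈ 137°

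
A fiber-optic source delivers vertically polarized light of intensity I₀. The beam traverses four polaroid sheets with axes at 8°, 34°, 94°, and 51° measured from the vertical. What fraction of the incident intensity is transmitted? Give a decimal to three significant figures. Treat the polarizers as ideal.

By Malus's law, I₁ = I₀ cos²(8° − 0°) = I₀ cos²(8°) = 0.9806 I₀.
I₂ = I₁ cos²(34° − 8°) = 0.9806 I₀ · cos²(26°) = 0.7922 I₀.
I₃ = I₂ cos²(94° − 34°) = 0.7922 I₀ · cos²(60°) = 0.198 I₀.
I₄ = I₃ cos²(51° − 94°) = 0.198 I₀ · cos²(43°) = 0.1059 I₀.
Transmitted fraction = 0.1059.

≈ 0.106 I₀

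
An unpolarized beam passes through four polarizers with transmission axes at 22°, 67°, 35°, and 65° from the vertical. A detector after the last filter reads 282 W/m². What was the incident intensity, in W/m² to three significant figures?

I₀ ≈ 2090 W/m²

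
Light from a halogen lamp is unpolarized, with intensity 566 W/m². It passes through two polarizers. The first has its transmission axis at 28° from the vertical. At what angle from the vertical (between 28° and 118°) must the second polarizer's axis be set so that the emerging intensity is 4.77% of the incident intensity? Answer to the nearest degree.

θ ≈ 100°

Unpolarized light through the first polarizer → I₁ = ½ I₀, now polarized at 28°.
Need I₂/I₀ = 0.0477, so cos²(θ − 28°) = 0.0477 / 0.5 = 0.0954.
θ − 28° = arccos(√0.0954) = 72.0°, giving θ ≈ 28 + 72.0 = 100.0°.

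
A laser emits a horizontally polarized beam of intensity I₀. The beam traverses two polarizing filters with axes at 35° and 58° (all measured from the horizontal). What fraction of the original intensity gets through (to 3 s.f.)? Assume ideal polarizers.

≈ 0.569 I₀

I₁ = I₀ cos²(35° − 0°) = I₀ cos²(35°) = 0.671 I₀.
I₂ = I₁ cos²(58° − 35°) = 0.671 I₀ · cos²(23°) = 0.5686 I₀.
Transmitted fraction = 0.5686.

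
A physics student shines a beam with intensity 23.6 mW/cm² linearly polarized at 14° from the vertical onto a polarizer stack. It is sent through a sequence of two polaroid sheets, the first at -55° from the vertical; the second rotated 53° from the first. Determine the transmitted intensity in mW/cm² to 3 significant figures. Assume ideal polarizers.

By Malus's law, I₁ = 23.6 mW/cm² · cos²(69°) = 3.031 mW/cm².
I₂ = I₁ · cos²(53°) = 3.031 · 0.3622 = 1.098 mW/cm².

I ≈ 1.10 mW/cm²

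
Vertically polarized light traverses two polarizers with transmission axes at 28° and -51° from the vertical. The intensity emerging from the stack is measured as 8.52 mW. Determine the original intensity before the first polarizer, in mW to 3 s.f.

I₁ = I₀ cos²(28° − 0°) = I₀ cos²(28°) = 0.7796 I₀.
I₂ = I₁ cos²(-51° − 28°) = 0.7796 I₀ · cos²(79°) = 0.02838 I₀.
So 8.52 mW = 0.02838 I₀, giving I₀ = 8.52/0.02838 = 300.2 mW.

I₀ ≈ 300 mW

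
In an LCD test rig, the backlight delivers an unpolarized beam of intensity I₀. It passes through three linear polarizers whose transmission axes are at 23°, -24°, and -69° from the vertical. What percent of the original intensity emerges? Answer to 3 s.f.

Unpolarized light through the first polarizer → I₁ = ½ I₀, now polarized at 23°.
I₂ = I₁ cos²(-24° − 23°) = 0.5 I₀ · cos²(47°) = 0.2326 I₀.
I₃ = I₂ cos²(-69° + 24°) = 0.2326 I₀ · cos²(45°) = 0.1163 I₀.
That is 11.63% of the incident intensity.

≈ 11.6%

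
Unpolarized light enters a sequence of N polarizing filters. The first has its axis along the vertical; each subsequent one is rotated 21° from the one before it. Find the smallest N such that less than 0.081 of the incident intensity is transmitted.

N = 15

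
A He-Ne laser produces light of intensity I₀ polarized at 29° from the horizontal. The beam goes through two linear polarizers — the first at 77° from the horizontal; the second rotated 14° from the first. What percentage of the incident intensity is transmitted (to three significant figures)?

≈ 42.2%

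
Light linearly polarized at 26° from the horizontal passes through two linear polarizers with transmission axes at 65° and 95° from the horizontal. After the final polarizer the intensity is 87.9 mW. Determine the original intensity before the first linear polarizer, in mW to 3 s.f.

I₀ ≈ 194 mW

By Malus's law, I₁ = I₀ cos²(65° − 26°) = I₀ cos²(39°) = 0.604 I₀.
I₂ = I₁ cos²(95° − 65°) = 0.604 I₀ · cos²(30°) = 0.453 I₀.
So 87.9 mW = 0.453 I₀, giving I₀ = 87.9/0.453 = 194.1 mW.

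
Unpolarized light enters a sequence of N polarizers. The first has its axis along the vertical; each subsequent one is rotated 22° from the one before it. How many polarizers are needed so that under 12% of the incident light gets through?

N = 11

First polarizer halves the unpolarized light: factor 1/2.
Each further stage multiplies by cos²(22°) = 0.8597.
After N polarizers: T = 0.5·0.8597^(N−1). Require T < 0.12 ⇒ N−1 > ln(0.12/0.5)/ln(0.8597) = 9.44, so N−1 ≥ 10 and N = 11.
Check: N=11 gives T = 0.1102 < 0.12; N=10 gives T = 0.1282.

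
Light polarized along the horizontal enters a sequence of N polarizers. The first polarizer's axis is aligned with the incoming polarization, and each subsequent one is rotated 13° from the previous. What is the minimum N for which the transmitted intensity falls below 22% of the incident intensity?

First polarizer is aligned with the polarization: full transmission.
Each further stage multiplies by cos²(13°) = 0.9494.
After N polarizers: T = 0.9494^(N−1). Require T < 0.22 ⇒ N−1 > ln(0.22)/ln(0.9494) = 29.16, so N−1 ≥ 30 and N = 31.
Check: N=31 gives T = 0.2106 < 0.22; N=30 gives T = 0.2218.

N = 31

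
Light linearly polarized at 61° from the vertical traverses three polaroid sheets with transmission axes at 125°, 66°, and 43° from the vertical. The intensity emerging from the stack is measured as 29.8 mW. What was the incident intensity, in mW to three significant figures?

I₀ ≈ 690 mW

I₁ = I₀ cos²(125° − 61°) = I₀ cos²(64°) = 0.1922 I₀.
I₂ = I₁ cos²(66° − 125°) = 0.1922 I₀ · cos²(59°) = 0.05098 I₀.
I₃ = I₂ cos²(43° − 66°) = 0.05098 I₀ · cos²(23°) = 0.04319 I₀.
So 29.8 mW = 0.04319 I₀, giving I₀ = 29.8/0.04319 = 689.9 mW.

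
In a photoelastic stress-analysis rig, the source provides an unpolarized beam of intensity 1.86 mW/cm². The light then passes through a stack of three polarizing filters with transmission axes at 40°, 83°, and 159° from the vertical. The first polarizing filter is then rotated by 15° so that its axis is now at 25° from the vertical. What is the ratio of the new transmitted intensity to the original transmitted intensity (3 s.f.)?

I_new/I_old ≈ 0.525

Before rotation:
Unpolarized light through the first polarizer → I₁ = ½ I₀, now polarized at 40°.
I₂ = I₁ cos²(83° − 40°) = 0.5 I₀ · cos²(43°) = 0.2674 I₀.
I₃ = I₂ cos²(159° − 83°) = 0.2674 I₀ · cos²(76°) = 0.01565 I₀.
After rotation:
Unpolarized light through the first polarizer → I₁ = ½ I₀, now polarized at 25°.
I₂ = I₁ cos²(83° − 25°) = 0.5 I₀ · cos²(58°) = 0.1404 I₀.
I₃ = I₂ cos²(159° − 83°) = 0.1404 I₀ · cos²(76°) = 0.008218 I₀.
Ratio = 0.008218 / 0.01565 = 0.525.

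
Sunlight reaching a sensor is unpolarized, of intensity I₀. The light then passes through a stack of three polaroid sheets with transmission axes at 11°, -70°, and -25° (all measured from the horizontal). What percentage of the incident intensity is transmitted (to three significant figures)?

≈ 0.612%

Unpolarized light through the first polarizer → I₁ = ½ I₀, now polarized at 11°.
I₂ = I₁ cos²(-70° − 11°) = 0.5 I₀ · cos²(81°) = 0.01224 I₀.
I₃ = I₂ cos²(-25° + 70°) = 0.01224 I₀ · cos²(45°) = 0.006118 I₀.
That is 0.6118% of the incident intensity.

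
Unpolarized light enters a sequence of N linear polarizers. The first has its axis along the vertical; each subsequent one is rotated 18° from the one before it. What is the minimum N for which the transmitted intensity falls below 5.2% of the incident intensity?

First polarizer halves the unpolarized light: factor 1/2.
Each further stage multiplies by cos²(18°) = 0.9045.
After N polarizers: T = 0.5·0.9045^(N−1). Require T < 0.052 ⇒ N−1 > ln(0.052/0.5)/ln(0.9045) = 22.55, so N−1 ≥ 23 and N = 24.
Check: N=24 gives T = 0.04971 < 0.052; N=23 gives T = 0.05496.

N = 24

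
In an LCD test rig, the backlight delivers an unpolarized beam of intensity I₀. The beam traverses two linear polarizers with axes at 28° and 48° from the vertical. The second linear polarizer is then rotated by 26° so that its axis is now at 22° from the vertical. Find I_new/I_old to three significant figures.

Before rotation:
Unpolarized light through the first polarizer → I₁ = ½ I₀, now polarized at 28°.
I₂ = I₁ cos²(48° − 28°) = 0.5 I₀ · cos²(20°) = 0.4415 I₀.
After rotation:
Unpolarized light through the first polarizer → I₁ = ½ I₀, now polarized at 28°.
I₂ = I₁ cos²(22° − 28°) = 0.5 I₀ · cos²(6°) = 0.4945 I₀.
Ratio = 0.4945 / 0.4415 = 1.12.

I_new/I_old ≈ 1.12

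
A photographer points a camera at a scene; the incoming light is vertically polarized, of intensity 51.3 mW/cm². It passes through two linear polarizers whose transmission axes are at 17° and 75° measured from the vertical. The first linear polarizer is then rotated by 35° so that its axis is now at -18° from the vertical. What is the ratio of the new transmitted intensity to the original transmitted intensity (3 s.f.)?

Before rotation:
I₁ = I₀ cos²(17° − 0°) = I₀ cos²(17°) = 0.9145 I₀.
I₂ = I₁ cos²(75° − 17°) = 0.9145 I₀ · cos²(58°) = 0.2568 I₀.
After rotation:
I₁ = I₀ cos²(-18° − 0°) = I₀ cos²(18°) = 0.9045 I₀.
Angle between axes 1 and 2: 87°. I₂ = 0.9045 I₀ · cos²(87°) = 0.002477 I₀.
Ratio = 0.002477 / 0.2568 = 0.009647.

I_new/I_old ≈ 0.00965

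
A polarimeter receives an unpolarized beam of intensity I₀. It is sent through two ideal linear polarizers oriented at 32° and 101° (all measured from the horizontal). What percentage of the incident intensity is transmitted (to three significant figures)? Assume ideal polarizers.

Unpolarized light through the first polarizer → I₁ = ½ I₀, now polarized at 32°.
I₂ = I₁ cos²(101° − 32°) = 0.5 I₀ · cos²(69°) = 0.06421 I₀.
That is 6.421% of the incident intensity.

≈ 6.42%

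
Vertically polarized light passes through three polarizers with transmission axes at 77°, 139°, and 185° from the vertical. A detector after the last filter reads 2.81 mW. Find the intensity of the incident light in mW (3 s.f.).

I₀ ≈ 522 mW

I₁ = I₀ cos²(77° − 0°) = I₀ cos²(77°) = 0.0506 I₀.
I₂ = I₁ cos²(139° − 77°) = 0.0506 I₀ · cos²(62°) = 0.01115 I₀.
I₃ = I₂ cos²(185° − 139°) = 0.01115 I₀ · cos²(46°) = 0.005382 I₀.
So 2.81 mW = 0.005382 I₀, giving I₀ = 2.81/0.005382 = 522.1 mW.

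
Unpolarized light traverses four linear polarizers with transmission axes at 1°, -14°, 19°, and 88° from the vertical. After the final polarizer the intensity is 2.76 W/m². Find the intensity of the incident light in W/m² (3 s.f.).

I₀ ≈ 65.5 W/m²

Unpolarized light through the first polarizer → I₁ = ½ I₀, now polarized at 1°.
I₂ = I₁ cos²(-14° − 1°) = 0.5 I₀ · cos²(15°) = 0.4665 I₀.
I₃ = I₂ cos²(19° + 14°) = 0.4665 I₀ · cos²(33°) = 0.3281 I₀.
I₄ = I₃ cos²(88° − 19°) = 0.3281 I₀ · cos²(69°) = 0.04214 I₀.
So 2.76 W/m² = 0.04214 I₀, giving I₀ = 2.76/0.04214 = 65.5 W/m².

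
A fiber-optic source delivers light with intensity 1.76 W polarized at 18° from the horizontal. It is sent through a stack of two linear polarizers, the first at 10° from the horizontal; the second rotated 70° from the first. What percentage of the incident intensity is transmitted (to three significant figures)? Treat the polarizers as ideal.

By Malus's law, I₁ = 1.76 W · cos²(8°) = 1.726 W.
I₂ = I₁ · cos²(70°) = 1.726 · 0.117 = 0.2019 W.
That is 11.47% of the incident intensity.

≈ 11.5%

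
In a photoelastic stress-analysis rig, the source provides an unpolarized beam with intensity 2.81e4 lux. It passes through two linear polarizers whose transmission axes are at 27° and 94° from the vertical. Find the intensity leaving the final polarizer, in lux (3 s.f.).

I ≈ 2150 lux

Unpolarized light through the first polarizer → I₁ = 2.81e4 lux/2 = 1.405e+04 lux, polarized at 27°.
I₂ = I₁ · cos²(67°) = 1.405e+04 · 0.1527 = 2145 lux.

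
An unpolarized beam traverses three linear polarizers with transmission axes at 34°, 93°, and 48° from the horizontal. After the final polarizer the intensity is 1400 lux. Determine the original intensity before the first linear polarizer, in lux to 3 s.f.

I₀ ≈ 2.11e4 lux

Unpolarized light through the first polarizer → I₁ = ½ I₀, now polarized at 34°.
I₂ = I₁ cos²(93° − 34°) = 0.5 I₀ · cos²(59°) = 0.1326 I₀.
I₃ = I₂ cos²(48° − 93°) = 0.1326 I₀ · cos²(45°) = 0.06632 I₀.
So 1400 lux = 0.06632 I₀, giving I₀ = 1400/0.06632 = 2.111e+04 lux.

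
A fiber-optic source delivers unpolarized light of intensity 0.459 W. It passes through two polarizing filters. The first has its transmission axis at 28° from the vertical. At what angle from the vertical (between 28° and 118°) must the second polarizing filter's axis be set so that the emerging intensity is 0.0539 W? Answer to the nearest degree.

θ ≈ 89°

Unpolarized light through the first polarizer → I₁ = ½ I₀, now polarized at 28°.
Target fraction: 0.0539 / 0.459 W = 0.1174 of I₀.
Need I₂/I₀ = 0.1174, so cos²(θ − 28°) = 0.1174 / 0.5 = 0.2349.
θ − 28° = arccos(√0.2349) = 61.0°, giving θ ≈ 28 + 61.0 = 89.0°.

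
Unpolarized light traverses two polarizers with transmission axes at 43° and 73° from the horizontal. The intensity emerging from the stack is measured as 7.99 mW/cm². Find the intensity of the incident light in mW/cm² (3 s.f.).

I₀ ≈ 21.3 mW/cm²

Unpolarized light through the first polarizer → I₁ = ½ I₀, now polarized at 43°.
I₂ = I₁ cos²(73° − 43°) = 0.5 I₀ · cos²(30°) = 0.375 I₀.
So 7.99 mW/cm² = 0.375 I₀, giving I₀ = 7.99/0.375 = 21.31 mW/cm².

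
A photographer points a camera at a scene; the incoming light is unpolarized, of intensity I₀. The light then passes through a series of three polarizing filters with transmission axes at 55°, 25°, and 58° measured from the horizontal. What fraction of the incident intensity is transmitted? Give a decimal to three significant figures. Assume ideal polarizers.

≈ 0.264 I₀

Unpolarized light through the first polarizer → I₁ = ½ I₀, now polarized at 55°.
I₂ = I₁ cos²(25° − 55°) = 0.5 I₀ · cos²(30°) = 0.375 I₀.
I₃ = I₂ cos²(58° − 25°) = 0.375 I₀ · cos²(33°) = 0.2638 I₀.
Transmitted fraction = 0.2638.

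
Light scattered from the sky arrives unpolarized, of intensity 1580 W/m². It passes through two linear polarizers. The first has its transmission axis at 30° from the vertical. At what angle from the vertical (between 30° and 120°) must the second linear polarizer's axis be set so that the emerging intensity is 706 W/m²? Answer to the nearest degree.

θ ≈ 49°

Unpolarized light through the first polarizer → I₁ = ½ I₀, now polarized at 30°.
Target fraction: 706 / 1580 W/m² = 0.4468 of I₀.
Need I₂/I₀ = 0.4468, so cos²(θ − 30°) = 0.4468 / 0.5 = 0.8937.
θ − 30° = arccos(√0.8937) = 19.0°, giving θ ≈ 30 + 19.0 = 49.0°.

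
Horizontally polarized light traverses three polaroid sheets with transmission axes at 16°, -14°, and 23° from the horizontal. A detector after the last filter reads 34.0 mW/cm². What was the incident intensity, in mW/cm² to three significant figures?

By Malus's law, I₁ = I₀ cos²(16° − 0°) = I₀ cos²(16°) = 0.924 I₀.
I₂ = I₁ cos²(-14° − 16°) = 0.924 I₀ · cos²(30°) = 0.693 I₀.
I₃ = I₂ cos²(23° + 14°) = 0.693 I₀ · cos²(37°) = 0.442 I₀.
So 34.0 mW/cm² = 0.442 I₀, giving I₀ = 34.0/0.442 = 76.92 mW/cm².

I₀ ≈ 76.9 mW/cm²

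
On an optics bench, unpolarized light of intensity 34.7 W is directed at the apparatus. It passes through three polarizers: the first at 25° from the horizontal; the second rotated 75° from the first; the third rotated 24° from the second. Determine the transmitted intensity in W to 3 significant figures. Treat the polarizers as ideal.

I ≈ 0.970 W

Unpolarized light through the first polarizer → I₁ = 34.7 W/2 = 17.35 W, polarized at 25°.
I₂ = I₁ · cos²(75°) = 17.35 · 0.06699 = 1.162 W.
I₃ = I₂ · cos²(24°) = 1.162 · 0.8346 = 0.97 W.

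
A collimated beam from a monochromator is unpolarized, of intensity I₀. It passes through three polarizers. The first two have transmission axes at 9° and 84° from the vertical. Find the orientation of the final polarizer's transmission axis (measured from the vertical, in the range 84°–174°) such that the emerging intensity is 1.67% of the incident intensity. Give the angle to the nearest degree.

Unpolarized light through the first polarizer → I₁ = ½ I₀, now polarized at 9°.
I₂ = I₁ cos²(84° − 9°) = 0.5 I₀ · cos²(75°) = 0.03349 I₀.
Need I₃/I₀ = 0.0167, so cos²(θ − 84°) = 0.0167 / 0.03349 = 0.4986.
θ − 84° = arccos(√0.4986) = 45.1°, giving θ ≈ 84 + 45.1 = 129.1°.

θ ≈ 129°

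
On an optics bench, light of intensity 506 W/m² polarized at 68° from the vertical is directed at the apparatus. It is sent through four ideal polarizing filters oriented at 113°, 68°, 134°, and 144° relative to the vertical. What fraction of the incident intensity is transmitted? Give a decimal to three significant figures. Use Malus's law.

I/I₀ ≈ 0.0401

By Malus's law, I₁ = 506 W/m² · cos²(45°) = 253 W/m².
I₂ = I₁ · cos²(45°) = 253 · 0.5 = 126.5 W/m².
I₃ = I₂ · cos²(66°) = 126.5 · 0.1654 = 20.93 W/m².
I₄ = I₃ · cos²(10°) = 20.93 · 0.9698 = 20.3 W/m².
Transmitted fraction = 0.04011.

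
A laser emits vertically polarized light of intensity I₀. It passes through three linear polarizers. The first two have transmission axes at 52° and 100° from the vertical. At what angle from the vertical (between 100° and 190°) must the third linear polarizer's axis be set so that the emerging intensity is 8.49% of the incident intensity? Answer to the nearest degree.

By Malus's law, I₁ = I₀ cos²(52° − 0°) = I₀ cos²(52°) = 0.379 I₀.
I₂ = I₁ cos²(100° − 52°) = 0.379 I₀ · cos²(48°) = 0.1697 I₀.
Need I₃/I₀ = 0.0849, so cos²(θ − 100°) = 0.0849 / 0.1697 = 0.5003.
θ − 100° = arccos(√0.5003) = 45.0°, giving θ ≈ 100 + 45.0 = 145.0°.

θ ≈ 145°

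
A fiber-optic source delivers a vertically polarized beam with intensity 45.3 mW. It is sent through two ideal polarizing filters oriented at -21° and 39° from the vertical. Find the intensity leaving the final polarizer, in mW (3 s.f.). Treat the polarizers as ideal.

I ≈ 9.87 mW

By Malus's law, I₁ = 45.3 mW · cos²(21°) = 39.48 mW.
I₂ = I₁ · cos²(60°) = 39.48 · 0.25 = 9.871 mW.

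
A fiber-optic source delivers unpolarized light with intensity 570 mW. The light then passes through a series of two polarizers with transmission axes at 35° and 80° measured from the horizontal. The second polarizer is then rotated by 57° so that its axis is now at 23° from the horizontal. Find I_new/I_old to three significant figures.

Before rotation:
Unpolarized light through the first polarizer → I₁ = ½ I₀, now polarized at 35°.
I₂ = I₁ cos²(80° − 35°) = 0.5 I₀ · cos²(45°) = 0.25 I₀.
After rotation:
Unpolarized light through the first polarizer → I₁ = ½ I₀, now polarized at 35°.
I₂ = I₁ cos²(23° − 35°) = 0.5 I₀ · cos²(12°) = 0.4784 I₀.
Ratio = 0.4784 / 0.25 = 1.914.

I_new/I_old ≈ 1.91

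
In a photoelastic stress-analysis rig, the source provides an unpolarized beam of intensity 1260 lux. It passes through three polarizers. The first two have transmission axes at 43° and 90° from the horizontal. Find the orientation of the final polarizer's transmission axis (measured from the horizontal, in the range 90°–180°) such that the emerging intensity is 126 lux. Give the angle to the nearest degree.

Unpolarized light through the first polarizer → I₁ = ½ I₀, now polarized at 43°.
I₂ = I₁ cos²(90° − 43°) = 0.5 I₀ · cos²(47°) = 0.2326 I₀.
Target fraction: 126 / 1260 lux = 0.1 of I₀.
Need I₃/I₀ = 0.1, so cos²(θ − 90°) = 0.1 / 0.2326 = 0.43.
θ − 90° = arccos(√0.43) = 49.0°, giving θ ≈ 90 + 49.0 = 139.0°.

θ ≈ 139°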